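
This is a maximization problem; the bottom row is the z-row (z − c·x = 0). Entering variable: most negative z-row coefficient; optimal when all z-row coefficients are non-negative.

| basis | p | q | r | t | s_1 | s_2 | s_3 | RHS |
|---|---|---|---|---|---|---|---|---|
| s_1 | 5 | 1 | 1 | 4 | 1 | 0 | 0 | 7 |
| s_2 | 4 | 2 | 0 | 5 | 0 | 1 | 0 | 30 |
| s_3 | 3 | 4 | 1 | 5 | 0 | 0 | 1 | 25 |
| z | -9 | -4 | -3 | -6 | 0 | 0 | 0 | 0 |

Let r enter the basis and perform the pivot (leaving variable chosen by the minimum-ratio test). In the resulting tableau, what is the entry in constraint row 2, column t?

5

Ratio test on column r — row 1: 7/1 = 7; row 2: entry 0 ≤ 0; row 3: 25/1 = 25. Minimum is 7 at row 1 (s_1 leaves); pivot element 1.
Divide row 1 by 1; eliminate column r from the other rows.
Row 2 update in column t: 5 − 0·4 = 5.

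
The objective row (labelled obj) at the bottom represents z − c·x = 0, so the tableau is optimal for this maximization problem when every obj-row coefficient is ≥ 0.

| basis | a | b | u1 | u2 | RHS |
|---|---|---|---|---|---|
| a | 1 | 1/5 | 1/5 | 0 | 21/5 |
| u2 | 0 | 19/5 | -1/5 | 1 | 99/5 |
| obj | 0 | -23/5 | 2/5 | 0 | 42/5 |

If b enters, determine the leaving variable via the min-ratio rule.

u2

Column b entries and ratios — a: (21/5)/(1/5) = 21; u2: (99/5)/(19/5) = 99/19.
Smallest ratio is 99/19 in the row of u2, so u2 leaves.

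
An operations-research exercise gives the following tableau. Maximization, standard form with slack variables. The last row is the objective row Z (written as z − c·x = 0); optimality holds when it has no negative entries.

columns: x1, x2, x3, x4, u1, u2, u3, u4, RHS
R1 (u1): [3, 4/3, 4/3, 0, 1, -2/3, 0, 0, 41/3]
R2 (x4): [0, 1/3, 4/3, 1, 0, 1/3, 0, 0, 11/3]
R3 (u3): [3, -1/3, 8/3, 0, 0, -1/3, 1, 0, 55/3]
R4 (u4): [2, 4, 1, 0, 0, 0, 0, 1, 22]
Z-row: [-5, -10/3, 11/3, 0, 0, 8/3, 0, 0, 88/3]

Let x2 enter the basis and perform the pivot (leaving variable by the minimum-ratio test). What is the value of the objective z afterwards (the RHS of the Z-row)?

143/3

Ratio test on column x2 — row 1: (41/3)/(4/3) = 41/4; row 2: (11/3)/(1/3) = 11; row 3: entry -1/3 ≤ 0; row 4: 22/4 = 11/2. Minimum is 11/2 at row 4 (u4 leaves); pivot element 4.
Pivot on row 4; the Z-row RHS becomes 88/3 − (-10/3)·(11/2) = 143/3.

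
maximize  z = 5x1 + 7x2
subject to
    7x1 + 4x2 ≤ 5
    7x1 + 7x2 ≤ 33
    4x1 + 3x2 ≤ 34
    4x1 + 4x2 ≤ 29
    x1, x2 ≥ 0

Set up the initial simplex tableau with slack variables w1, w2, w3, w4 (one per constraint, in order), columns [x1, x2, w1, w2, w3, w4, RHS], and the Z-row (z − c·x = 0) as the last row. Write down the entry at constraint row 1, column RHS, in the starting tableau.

The RHS of constraint 1 is b_1 = 5.

5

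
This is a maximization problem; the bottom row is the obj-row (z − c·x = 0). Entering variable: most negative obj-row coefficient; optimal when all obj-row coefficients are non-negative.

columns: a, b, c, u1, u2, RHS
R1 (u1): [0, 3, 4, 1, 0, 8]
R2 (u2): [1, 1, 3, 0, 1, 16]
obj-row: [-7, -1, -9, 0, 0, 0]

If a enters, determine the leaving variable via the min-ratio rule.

Column a entries and ratios — u1: 0 ≤ 0, skip; u2: 16/1 = 16.
Smallest ratio is 16 in the row of u2, so u2 leaves.

u2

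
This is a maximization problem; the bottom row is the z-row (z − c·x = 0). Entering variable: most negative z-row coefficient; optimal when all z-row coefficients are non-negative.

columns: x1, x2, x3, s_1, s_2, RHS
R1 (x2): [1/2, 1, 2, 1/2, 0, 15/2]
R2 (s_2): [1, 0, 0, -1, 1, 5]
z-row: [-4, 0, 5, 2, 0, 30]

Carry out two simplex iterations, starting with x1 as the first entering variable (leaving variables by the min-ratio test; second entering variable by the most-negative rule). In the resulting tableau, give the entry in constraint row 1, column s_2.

Ratio test on column x1 — row 1: (15/2)/(1/2) = 15; row 2: 5/1 = 5. Minimum is 5 at row 2 (s_2 leaves); pivot element 1.
Divide row 2 by 1; eliminate column x1 from the other rows.
Second iteration: most negative z-row entry is -2 in column s_1, so s_1 enters.
Ratio test on column s_1 — row 1: 5/1 = 5; row 2: entry -1 ≤ 0. Minimum is 5 at row 1 (x2 leaves); pivot element 1.
Divide row 1 by 1; eliminate column s_1 from the other rows.
After both pivots, the entry at constraint row 1, column s_2 is -1/2.

-1/2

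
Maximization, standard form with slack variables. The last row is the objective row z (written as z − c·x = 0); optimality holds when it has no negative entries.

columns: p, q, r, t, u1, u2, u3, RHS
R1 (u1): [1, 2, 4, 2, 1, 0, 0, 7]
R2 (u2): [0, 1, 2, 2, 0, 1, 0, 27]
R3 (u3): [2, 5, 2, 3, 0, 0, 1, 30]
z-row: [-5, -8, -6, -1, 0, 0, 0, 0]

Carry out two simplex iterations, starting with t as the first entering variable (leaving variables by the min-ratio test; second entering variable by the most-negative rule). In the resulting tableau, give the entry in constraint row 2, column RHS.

47/2

Ratio test on column t — row 1: 7/2 = 7/2; row 2: 27/2 = 27/2; row 3: 30/3 = 10. Minimum is 7/2 at row 1 (u1 leaves); pivot element 2.
Divide row 1 by 2; eliminate column t from the other rows.
Second iteration: most negative z-row entry is -7 in column q, so q enters.
Ratio test on column q — row 1: (7/2)/1 = 7/2; row 2: entry -1 ≤ 0; row 3: (39/2)/2 = 39/4. Minimum is 7/2 at row 1 (t leaves); pivot element 1.
Divide row 1 by 1; eliminate column q from the other rows.
After both pivots, the entry at constraint row 2, column RHS is 47/2.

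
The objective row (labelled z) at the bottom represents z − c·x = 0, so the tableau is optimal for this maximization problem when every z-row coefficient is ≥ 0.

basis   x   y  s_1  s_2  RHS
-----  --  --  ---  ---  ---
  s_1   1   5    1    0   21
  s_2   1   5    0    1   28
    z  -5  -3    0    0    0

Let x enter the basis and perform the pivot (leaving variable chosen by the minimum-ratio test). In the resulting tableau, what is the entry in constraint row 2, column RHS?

Ratio test on column x — row 1: 21/1 = 21; row 2: 28/1 = 28. Minimum is 21 at row 1 (s_1 leaves); pivot element 1.
Divide row 1 by 1; eliminate column x from the other rows.
Row 2 update in column RHS: 28 − 1·21 = 7.

7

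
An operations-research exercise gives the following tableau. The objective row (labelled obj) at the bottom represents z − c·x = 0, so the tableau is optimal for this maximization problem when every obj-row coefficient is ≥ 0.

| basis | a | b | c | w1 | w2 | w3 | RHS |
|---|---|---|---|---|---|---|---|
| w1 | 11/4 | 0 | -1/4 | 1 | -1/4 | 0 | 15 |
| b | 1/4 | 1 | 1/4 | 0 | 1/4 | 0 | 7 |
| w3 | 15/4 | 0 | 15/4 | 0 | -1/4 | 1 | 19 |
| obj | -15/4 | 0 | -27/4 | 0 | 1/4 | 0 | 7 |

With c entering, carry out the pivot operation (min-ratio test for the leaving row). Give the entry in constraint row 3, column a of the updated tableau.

Ratio test on column c — row 1: entry -1/4 ≤ 0; row 2: 7/(1/4) = 28; row 3: 19/(15/4) = 76/15. Minimum is 76/15 at row 3 (w3 leaves); pivot element 15/4.
Divide row 3 by 15/4; eliminate column c from the other rows.
In the new row 3, the a entry is the old entry divided by the pivot: (15/4)/(15/4) = 1.

1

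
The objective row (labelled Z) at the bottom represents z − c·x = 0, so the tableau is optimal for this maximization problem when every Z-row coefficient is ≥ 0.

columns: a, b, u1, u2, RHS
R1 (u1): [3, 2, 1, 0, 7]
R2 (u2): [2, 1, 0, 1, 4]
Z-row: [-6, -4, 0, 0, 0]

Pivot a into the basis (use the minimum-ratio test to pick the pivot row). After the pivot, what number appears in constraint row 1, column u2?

-3/2

Ratio test on column a — row 1: 7/3 = 7/3; row 2: 4/2 = 2. Minimum is 2 at row 2 (u2 leaves); pivot element 2.
Divide row 2 by 2; eliminate column a from the other rows.
Row 1 update in column u2: 0 − 3·(1/2) = -3/2.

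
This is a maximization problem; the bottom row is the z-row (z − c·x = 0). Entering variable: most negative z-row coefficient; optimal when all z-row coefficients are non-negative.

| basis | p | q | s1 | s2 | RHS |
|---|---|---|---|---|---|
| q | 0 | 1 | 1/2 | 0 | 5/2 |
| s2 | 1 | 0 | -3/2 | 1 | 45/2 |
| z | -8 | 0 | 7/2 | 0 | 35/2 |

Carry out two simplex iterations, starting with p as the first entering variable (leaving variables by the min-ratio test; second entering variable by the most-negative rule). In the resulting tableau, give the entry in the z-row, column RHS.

Ratio test on column p — row 1: entry 0 ≤ 0; row 2: (45/2)/1 = 45/2. Minimum is 45/2 at row 2 (s2 leaves); pivot element 1.
Divide row 2 by 1; eliminate column p from the other rows.
Second iteration: most negative z-row entry is -17/2 in column s1, so s1 enters.
Ratio test on column s1 — row 1: (5/2)/(1/2) = 5; row 2: entry -3/2 ≤ 0. Minimum is 5 at row 1 (q leaves); pivot element 1/2.
Divide row 1 by 1/2; eliminate column s1 from the other rows.
After both pivots, the entry at the z-row, column RHS is 240.

240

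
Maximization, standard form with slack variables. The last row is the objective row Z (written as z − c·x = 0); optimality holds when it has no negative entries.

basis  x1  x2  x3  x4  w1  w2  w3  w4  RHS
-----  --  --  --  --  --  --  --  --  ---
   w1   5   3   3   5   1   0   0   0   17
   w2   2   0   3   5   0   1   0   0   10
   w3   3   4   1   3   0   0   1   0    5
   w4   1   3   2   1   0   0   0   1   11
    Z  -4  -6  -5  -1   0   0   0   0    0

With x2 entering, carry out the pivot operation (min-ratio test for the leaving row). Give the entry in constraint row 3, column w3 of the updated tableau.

1/4

Ratio test on column x2 — row 1: 17/3 = 17/3; row 2: entry 0 ≤ 0; row 3: 5/4 = 5/4; row 4: 11/3 = 11/3. Minimum is 5/4 at row 3 (w3 leaves); pivot element 4.
Divide row 3 by 4; eliminate column x2 from the other rows.
In the new row 3, the w3 entry is the old entry divided by the pivot: 1/4 = 1/4.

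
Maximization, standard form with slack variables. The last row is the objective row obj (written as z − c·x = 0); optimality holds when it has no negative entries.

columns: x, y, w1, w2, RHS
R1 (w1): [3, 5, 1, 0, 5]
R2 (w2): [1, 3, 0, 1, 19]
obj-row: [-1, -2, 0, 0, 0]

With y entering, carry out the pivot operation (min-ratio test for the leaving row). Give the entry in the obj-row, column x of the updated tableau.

1/5

Ratio test on column y — row 1: 5/5 = 1; row 2: 19/3 = 19/3. Minimum is 1 at row 1 (w1 leaves); pivot element 5.
Divide row 1 by 5; eliminate column y from the other rows.
obj-row update in column x: -1 − (-2)·(3/5) = 1/5.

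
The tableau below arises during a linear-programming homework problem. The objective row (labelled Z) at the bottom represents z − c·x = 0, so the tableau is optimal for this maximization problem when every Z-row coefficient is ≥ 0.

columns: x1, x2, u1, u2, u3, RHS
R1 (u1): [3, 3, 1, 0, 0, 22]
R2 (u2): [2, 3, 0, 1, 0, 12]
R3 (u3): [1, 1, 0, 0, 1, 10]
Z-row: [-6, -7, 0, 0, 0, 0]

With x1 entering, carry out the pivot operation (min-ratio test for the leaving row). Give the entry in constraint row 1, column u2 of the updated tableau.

Ratio test on column x1 — row 1: 22/3 = 22/3; row 2: 12/2 = 6; row 3: 10/1 = 10. Minimum is 6 at row 2 (u2 leaves); pivot element 2.
Divide row 2 by 2; eliminate column x1 from the other rows.
Row 1 update in column u2: 0 − 3·(1/2) = -3/2.

-3/2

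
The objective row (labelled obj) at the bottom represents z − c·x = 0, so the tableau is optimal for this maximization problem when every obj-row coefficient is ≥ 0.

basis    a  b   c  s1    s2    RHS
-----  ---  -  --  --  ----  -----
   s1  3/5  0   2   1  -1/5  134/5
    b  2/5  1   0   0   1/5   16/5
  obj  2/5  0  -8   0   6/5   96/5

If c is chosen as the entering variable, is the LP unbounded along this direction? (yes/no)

Column c has positive entries in row(s) 1, so the ratio test bounds it — not unbounded.

no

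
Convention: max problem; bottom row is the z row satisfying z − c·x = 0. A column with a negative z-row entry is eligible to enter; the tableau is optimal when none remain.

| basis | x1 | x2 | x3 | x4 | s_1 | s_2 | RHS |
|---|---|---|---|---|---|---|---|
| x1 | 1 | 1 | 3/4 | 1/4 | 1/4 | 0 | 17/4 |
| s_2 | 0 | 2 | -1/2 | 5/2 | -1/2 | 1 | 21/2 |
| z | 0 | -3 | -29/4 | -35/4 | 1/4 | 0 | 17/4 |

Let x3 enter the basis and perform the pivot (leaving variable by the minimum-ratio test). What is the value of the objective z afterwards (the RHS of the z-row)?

Ratio test on column x3 — row 1: (17/4)/(3/4) = 17/3; row 2: entry -1/2 ≤ 0. Minimum is 17/3 at row 1 (x1 leaves); pivot element 3/4.
Pivot on row 1; the z-row RHS becomes 17/4 − (-29/4)·(17/3) = 136/3.

136/3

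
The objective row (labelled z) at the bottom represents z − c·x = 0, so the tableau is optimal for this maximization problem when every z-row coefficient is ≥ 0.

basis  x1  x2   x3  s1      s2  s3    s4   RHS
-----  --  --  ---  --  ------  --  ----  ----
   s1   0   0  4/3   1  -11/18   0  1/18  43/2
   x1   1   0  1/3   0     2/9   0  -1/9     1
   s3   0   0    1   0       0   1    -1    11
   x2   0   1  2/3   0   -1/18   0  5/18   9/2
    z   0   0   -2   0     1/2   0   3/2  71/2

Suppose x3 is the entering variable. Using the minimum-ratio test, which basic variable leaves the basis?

x1

Column x3 entries and ratios — s1: (43/2)/(4/3) = 129/8; x1: 1/(1/3) = 3; s3: 11/1 = 11; x2: (9/2)/(2/3) = 27/4.
Smallest ratio is 3 in the row of x1, so x1 leaves.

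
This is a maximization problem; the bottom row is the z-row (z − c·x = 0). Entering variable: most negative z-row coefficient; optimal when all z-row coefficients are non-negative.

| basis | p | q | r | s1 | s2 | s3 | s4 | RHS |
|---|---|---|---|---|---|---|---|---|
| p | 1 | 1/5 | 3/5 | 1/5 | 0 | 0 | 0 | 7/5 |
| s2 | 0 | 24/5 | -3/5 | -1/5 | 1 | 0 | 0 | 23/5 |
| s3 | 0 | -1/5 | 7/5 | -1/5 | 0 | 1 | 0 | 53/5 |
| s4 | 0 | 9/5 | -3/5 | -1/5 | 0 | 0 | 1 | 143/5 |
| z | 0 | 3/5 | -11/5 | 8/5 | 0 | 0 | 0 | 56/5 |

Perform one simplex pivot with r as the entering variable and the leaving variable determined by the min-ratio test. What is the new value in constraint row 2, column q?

5

Ratio test on column r — row 1: (7/5)/(3/5) = 7/3; row 2: entry -3/5 ≤ 0; row 3: (53/5)/(7/5) = 53/7; row 4: entry -3/5 ≤ 0. Minimum is 7/3 at row 1 (p leaves); pivot element 3/5.
Divide row 1 by 3/5; eliminate column r from the other rows.
Row 2 update in column q: 24/5 − (-3/5)·(1/3) = 5.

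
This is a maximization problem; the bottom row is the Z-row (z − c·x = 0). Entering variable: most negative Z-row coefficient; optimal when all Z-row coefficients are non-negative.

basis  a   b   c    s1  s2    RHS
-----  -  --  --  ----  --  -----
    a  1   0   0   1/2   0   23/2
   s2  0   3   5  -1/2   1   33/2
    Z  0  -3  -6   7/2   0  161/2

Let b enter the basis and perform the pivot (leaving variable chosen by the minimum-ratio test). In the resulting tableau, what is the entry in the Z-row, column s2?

1

Ratio test on column b — row 1: entry 0 ≤ 0; row 2: (33/2)/3 = 11/2. Minimum is 11/2 at row 2 (s2 leaves); pivot element 3.
Divide row 2 by 3; eliminate column b from the other rows.
Z-row update in column s2: 0 − (-3)·(1/3) = 1.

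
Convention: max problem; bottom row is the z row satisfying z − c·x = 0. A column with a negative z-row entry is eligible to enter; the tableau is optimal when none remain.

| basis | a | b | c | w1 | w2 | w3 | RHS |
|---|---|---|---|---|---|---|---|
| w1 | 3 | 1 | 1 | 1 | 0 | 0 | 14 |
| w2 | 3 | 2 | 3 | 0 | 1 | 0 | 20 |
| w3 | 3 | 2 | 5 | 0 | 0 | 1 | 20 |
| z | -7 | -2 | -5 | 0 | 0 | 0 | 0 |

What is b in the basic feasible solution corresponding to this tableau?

0

b is not in the basis, so in the current basic feasible solution b = 0.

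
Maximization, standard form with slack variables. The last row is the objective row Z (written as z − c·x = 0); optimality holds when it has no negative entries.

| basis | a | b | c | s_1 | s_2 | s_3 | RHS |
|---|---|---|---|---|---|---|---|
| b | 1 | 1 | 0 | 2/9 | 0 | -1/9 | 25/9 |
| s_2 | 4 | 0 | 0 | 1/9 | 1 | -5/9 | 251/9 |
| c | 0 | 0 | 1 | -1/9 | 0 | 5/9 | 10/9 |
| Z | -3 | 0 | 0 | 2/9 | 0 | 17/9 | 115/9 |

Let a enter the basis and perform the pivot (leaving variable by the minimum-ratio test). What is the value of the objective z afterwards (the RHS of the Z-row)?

Ratio test on column a — row 1: (25/9)/1 = 25/9; row 2: (251/9)/4 = 251/36; row 3: entry 0 ≤ 0. Minimum is 25/9 at row 1 (b leaves); pivot element 1.
Pivot on row 1; the Z-row RHS becomes 115/9 − (-3)·(25/9) = 190/9.

190/9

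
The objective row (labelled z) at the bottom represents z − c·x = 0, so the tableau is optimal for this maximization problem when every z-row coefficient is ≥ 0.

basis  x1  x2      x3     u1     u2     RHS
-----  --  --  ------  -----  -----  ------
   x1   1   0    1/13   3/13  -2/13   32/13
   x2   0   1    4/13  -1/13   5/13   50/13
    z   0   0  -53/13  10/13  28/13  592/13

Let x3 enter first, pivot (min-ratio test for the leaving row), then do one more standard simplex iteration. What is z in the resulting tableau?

98

Ratio test on column x3 — row 1: (32/13)/(1/13) = 32; row 2: (50/13)/(4/13) = 25/2. Minimum is 25/2 at row 2 (x2 leaves); pivot element 4/13.
Pivot on row 2; the z-row RHS becomes 592/13 − (-53/13)·(25/2) = 193/2.
Next entering variable (most negative z-row entry -1/4): u1.
Ratio test on column u1 — row 1: (3/2)/(1/4) = 6; row 2: entry -1/4 ≤ 0. Minimum is 6 at row 1 (x1 leaves); pivot element 1/4.
After the second pivot the z-row RHS is 193/2 − (-1/4)·6 = 98.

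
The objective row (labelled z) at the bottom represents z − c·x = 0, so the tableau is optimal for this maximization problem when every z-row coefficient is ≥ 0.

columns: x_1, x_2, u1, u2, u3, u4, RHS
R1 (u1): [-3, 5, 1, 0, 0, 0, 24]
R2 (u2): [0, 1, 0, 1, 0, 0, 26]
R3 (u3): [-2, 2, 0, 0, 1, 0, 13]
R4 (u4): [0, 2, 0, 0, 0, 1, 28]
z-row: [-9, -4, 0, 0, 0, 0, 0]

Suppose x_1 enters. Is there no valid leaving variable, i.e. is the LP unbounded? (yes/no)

yes

Every constraint-row entry in column x_1 is ≤ 0, so increasing x_1 is unbounded.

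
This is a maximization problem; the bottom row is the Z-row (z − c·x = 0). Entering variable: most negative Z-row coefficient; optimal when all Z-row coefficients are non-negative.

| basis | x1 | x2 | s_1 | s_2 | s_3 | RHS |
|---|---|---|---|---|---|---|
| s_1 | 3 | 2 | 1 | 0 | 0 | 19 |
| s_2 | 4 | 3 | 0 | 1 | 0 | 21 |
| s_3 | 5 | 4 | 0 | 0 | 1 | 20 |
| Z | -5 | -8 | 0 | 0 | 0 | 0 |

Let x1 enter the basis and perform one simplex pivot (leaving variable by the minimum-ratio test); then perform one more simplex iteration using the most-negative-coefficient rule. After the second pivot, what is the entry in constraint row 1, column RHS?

9

Ratio test on column x1 — row 1: 19/3 = 19/3; row 2: 21/4 = 21/4; row 3: 20/5 = 4. Minimum is 4 at row 3 (s_3 leaves); pivot element 5.
Divide row 3 by 5; eliminate column x1 from the other rows.
Second iteration: most negative Z-row entry is -4 in column x2, so x2 enters.
Ratio test on column x2 — row 1: entry -2/5 ≤ 0; row 2: entry -1/5 ≤ 0; row 3: 4/(4/5) = 5. Minimum is 5 at row 3 (x1 leaves); pivot element 4/5.
Divide row 3 by 4/5; eliminate column x2 from the other rows.
After both pivots, the entry at constraint row 1, column RHS is 9.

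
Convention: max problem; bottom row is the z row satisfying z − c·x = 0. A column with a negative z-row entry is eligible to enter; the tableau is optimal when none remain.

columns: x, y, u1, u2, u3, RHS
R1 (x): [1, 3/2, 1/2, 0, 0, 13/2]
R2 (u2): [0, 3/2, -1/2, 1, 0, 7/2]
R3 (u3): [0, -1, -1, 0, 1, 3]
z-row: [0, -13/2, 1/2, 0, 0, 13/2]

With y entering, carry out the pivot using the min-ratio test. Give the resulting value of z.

65/3

Ratio test on column y — row 1: (13/2)/(3/2) = 13/3; row 2: (7/2)/(3/2) = 7/3; row 3: entry -1 ≤ 0. Minimum is 7/3 at row 2 (u2 leaves); pivot element 3/2.
Pivot on row 2; the z-row RHS becomes 13/2 − (-13/2)·(7/3) = 65/3.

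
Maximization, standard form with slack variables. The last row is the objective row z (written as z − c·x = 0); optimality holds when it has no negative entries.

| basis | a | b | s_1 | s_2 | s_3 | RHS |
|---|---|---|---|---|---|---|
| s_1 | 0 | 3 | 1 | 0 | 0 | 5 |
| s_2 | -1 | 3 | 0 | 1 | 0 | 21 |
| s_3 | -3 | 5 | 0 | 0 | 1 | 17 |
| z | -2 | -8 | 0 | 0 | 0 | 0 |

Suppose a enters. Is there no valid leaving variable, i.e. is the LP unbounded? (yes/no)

Every constraint-row entry in column a is ≤ 0, so increasing a is unbounded.

yes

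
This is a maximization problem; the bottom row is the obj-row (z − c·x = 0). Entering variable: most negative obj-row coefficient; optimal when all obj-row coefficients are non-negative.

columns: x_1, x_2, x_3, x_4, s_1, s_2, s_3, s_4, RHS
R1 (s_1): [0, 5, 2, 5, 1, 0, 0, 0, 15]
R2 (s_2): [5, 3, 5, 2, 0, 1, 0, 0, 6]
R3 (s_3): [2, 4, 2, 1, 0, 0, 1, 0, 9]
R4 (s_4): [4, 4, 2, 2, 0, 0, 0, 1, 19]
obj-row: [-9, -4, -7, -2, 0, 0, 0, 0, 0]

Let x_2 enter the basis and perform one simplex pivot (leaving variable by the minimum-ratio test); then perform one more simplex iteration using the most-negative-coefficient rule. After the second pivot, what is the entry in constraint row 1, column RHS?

15

Ratio test on column x_2 — row 1: 15/5 = 3; row 2: 6/3 = 2; row 3: 9/4 = 9/4; row 4: 19/4 = 19/4. Minimum is 2 at row 2 (s_2 leaves); pivot element 3.
Divide row 2 by 3; eliminate column x_2 from the other rows.
Second iteration: most negative obj-row entry is -7/3 in column x_1, so x_1 enters.
Ratio test on column x_1 — row 1: entry -25/3 ≤ 0; row 2: 2/(5/3) = 6/5; row 3: entry -14/3 ≤ 0; row 4: entry -8/3 ≤ 0. Minimum is 6/5 at row 2 (x_2 leaves); pivot element 5/3.
Divide row 2 by 5/3; eliminate column x_1 from the other rows.
After both pivots, the entry at constraint row 1, column RHS is 15.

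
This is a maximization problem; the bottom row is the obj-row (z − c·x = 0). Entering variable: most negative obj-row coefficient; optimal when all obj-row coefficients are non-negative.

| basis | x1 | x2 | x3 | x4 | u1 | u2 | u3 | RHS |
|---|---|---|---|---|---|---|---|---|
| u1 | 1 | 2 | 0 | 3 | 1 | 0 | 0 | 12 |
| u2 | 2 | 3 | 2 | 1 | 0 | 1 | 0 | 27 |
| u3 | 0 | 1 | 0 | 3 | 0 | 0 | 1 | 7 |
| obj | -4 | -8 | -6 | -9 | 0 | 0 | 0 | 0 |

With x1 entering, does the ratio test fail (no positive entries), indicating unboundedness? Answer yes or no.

no

Column x1 has positive entries in row(s) 1, 2, so the ratio test bounds it — not unbounded.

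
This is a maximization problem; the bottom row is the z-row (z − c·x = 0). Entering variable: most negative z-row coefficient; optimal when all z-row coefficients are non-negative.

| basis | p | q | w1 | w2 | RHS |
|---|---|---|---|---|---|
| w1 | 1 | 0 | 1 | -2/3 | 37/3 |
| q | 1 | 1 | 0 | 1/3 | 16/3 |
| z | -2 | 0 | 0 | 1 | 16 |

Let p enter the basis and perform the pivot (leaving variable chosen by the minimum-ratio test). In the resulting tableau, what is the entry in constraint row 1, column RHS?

7

Ratio test on column p — row 1: (37/3)/1 = 37/3; row 2: (16/3)/1 = 16/3. Minimum is 16/3 at row 2 (q leaves); pivot element 1.
Divide row 2 by 1; eliminate column p from the other rows.
Row 1 update in column RHS: 37/3 − 1·(16/3) = 7.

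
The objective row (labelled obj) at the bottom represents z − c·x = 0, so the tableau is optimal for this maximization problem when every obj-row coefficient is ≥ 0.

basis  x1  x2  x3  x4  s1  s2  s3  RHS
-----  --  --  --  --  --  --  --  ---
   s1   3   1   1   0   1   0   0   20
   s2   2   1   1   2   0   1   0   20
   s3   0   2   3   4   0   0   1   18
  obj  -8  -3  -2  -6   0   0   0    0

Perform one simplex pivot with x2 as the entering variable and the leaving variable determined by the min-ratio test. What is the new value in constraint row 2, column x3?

-1/2

Ratio test on column x2 — row 1: 20/1 = 20; row 2: 20/1 = 20; row 3: 18/2 = 9. Minimum is 9 at row 3 (s3 leaves); pivot element 2.
Divide row 3 by 2; eliminate column x2 from the other rows.
Row 2 update in column x3: 1 − 1·(3/2) = -1/2.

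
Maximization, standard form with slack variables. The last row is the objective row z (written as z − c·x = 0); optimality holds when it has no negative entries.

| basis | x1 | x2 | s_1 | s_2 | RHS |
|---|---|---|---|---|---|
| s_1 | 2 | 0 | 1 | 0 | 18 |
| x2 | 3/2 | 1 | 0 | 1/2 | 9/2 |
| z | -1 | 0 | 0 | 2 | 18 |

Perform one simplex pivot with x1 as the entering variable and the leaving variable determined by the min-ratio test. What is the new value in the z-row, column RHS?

21

Ratio test on column x1 — row 1: 18/2 = 9; row 2: (9/2)/(3/2) = 3. Minimum is 3 at row 2 (x2 leaves); pivot element 3/2.
Divide row 2 by 3/2; eliminate column x1 from the other rows.
z-row update in column RHS: 18 − (-1)·3 = 21.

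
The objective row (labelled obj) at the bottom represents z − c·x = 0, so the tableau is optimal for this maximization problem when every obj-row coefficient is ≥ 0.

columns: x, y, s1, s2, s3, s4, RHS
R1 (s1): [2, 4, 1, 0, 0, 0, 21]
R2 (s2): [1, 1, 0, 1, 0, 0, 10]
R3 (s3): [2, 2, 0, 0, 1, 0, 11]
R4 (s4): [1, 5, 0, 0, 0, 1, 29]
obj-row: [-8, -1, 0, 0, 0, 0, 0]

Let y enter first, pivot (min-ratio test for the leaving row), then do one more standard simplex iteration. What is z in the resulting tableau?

9

Ratio test on column y — row 1: 21/4 = 21/4; row 2: 10/1 = 10; row 3: 11/2 = 11/2; row 4: 29/5 = 29/5. Minimum is 21/4 at row 1 (s1 leaves); pivot element 4.
Pivot on row 1; the obj-row RHS becomes 0 − (-1)·(21/4) = 21/4.
Next entering variable (most negative obj-row entry -15/2): x.
Ratio test on column x — row 1: (21/4)/(1/2) = 21/2; row 2: (19/4)/(1/2) = 19/2; row 3: (1/2)/1 = 1/2; row 4: entry -3/2 ≤ 0. Minimum is 1/2 at row 3 (s3 leaves); pivot element 1.
After the second pivot the obj-row RHS is 21/4 − (-15/2)·(1/2) = 9.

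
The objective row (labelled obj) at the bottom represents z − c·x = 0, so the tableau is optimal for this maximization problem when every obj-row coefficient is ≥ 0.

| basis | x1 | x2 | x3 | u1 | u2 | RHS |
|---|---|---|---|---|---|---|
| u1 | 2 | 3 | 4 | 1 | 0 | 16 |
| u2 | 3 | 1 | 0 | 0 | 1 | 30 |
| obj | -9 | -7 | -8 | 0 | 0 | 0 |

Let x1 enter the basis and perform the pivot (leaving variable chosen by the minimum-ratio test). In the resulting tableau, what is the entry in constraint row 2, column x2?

-7/2

Ratio test on column x1 — row 1: 16/2 = 8; row 2: 30/3 = 10. Minimum is 8 at row 1 (u1 leaves); pivot element 2.
Divide row 1 by 2; eliminate column x1 from the other rows.
Row 2 update in column x2: 1 − 3·(3/2) = -7/2.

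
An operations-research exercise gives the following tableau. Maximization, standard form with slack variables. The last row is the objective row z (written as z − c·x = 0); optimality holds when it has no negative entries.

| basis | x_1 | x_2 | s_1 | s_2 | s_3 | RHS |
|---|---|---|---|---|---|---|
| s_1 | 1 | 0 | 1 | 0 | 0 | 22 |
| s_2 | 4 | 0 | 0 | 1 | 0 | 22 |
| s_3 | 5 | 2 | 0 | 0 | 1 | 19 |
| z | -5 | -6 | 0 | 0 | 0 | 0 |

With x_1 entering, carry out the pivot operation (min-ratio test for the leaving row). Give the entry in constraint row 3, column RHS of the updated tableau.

19/5

Ratio test on column x_1 — row 1: 22/1 = 22; row 2: 22/4 = 11/2; row 3: 19/5 = 19/5. Minimum is 19/5 at row 3 (s_3 leaves); pivot element 5.
Divide row 3 by 5; eliminate column x_1 from the other rows.
In the new row 3, the RHS entry is the old entry divided by the pivot: 19/5 = 19/5.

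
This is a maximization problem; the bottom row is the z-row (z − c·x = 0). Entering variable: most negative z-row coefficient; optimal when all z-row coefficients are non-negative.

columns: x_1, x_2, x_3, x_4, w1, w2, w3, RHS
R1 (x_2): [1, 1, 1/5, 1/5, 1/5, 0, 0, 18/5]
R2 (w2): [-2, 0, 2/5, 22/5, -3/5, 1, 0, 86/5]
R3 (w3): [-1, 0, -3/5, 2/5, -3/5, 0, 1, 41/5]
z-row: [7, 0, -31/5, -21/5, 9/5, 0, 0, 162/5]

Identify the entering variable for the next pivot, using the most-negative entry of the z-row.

Negative z-row entries: x_3: -31/5, x_4: -21/5.
The most negative is -31/5 in column x_3, so x_3 enters.

x_3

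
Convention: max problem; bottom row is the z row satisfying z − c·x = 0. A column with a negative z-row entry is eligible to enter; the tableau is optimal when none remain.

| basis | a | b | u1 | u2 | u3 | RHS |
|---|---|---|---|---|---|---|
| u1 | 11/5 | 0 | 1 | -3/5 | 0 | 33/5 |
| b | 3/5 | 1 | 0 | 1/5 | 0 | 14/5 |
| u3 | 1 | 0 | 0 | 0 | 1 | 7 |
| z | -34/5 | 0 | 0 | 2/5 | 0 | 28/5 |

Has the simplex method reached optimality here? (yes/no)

The z-row has a negative entry -34/5 in column a, so it is not optimal.

no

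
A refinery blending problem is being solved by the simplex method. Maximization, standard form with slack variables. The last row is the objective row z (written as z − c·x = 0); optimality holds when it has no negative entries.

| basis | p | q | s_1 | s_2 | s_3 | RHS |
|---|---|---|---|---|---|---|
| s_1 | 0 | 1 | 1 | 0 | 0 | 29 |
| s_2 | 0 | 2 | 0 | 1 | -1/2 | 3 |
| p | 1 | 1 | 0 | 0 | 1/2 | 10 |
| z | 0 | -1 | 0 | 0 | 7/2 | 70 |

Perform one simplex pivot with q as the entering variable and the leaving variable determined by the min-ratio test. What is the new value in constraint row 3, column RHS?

Ratio test on column q — row 1: 29/1 = 29; row 2: 3/2 = 3/2; row 3: 10/1 = 10. Minimum is 3/2 at row 2 (s_2 leaves); pivot element 2.
Divide row 2 by 2; eliminate column q from the other rows.
Row 3 update in column RHS: 10 − 1·(3/2) = 17/2.

17/2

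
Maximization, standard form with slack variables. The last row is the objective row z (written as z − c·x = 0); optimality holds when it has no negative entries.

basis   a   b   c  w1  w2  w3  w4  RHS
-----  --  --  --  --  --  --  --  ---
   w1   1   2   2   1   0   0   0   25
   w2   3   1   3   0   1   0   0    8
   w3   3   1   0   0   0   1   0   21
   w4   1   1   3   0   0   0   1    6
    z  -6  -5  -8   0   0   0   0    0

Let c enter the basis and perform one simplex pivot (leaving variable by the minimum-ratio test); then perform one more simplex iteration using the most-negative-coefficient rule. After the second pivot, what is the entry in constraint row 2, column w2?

Ratio test on column c — row 1: 25/2 = 25/2; row 2: 8/3 = 8/3; row 3: entry 0 ≤ 0; row 4: 6/3 = 2. Minimum is 2 at row 4 (w4 leaves); pivot element 3.
Divide row 4 by 3; eliminate column c from the other rows.
Second iteration: most negative z-row entry is -10/3 in column a, so a enters.
Ratio test on column a — row 1: 21/(1/3) = 63; row 2: 2/2 = 1; row 3: 21/3 = 7; row 4: 2/(1/3) = 6. Minimum is 1 at row 2 (w2 leaves); pivot element 2.
Divide row 2 by 2; eliminate column a from the other rows.
After both pivots, the entry at constraint row 2, column w2 is 1/2.

1/2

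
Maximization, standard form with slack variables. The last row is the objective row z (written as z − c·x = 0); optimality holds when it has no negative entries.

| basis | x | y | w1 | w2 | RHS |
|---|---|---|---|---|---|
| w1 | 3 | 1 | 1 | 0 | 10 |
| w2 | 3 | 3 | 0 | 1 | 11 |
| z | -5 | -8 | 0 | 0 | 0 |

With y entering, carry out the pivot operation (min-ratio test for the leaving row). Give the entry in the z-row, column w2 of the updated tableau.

8/3

Ratio test on column y — row 1: 10/1 = 10; row 2: 11/3 = 11/3. Minimum is 11/3 at row 2 (w2 leaves); pivot element 3.
Divide row 2 by 3; eliminate column y from the other rows.
z-row update in column w2: 0 − (-8)·(1/3) = 8/3.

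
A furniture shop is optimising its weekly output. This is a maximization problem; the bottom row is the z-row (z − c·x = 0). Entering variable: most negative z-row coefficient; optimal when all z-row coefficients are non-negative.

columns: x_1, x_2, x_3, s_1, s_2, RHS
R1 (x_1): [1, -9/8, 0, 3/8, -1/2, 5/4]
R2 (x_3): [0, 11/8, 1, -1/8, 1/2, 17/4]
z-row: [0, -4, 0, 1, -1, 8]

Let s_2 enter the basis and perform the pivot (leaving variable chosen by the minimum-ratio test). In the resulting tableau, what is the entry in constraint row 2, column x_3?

2

Ratio test on column s_2 — row 1: entry -1/2 ≤ 0; row 2: (17/4)/(1/2) = 17/2. Minimum is 17/2 at row 2 (x_3 leaves); pivot element 1/2.
Divide row 2 by 1/2; eliminate column s_2 from the other rows.
In the new row 2, the x_3 entry is the old entry divided by the pivot: 1/(1/2) = 2.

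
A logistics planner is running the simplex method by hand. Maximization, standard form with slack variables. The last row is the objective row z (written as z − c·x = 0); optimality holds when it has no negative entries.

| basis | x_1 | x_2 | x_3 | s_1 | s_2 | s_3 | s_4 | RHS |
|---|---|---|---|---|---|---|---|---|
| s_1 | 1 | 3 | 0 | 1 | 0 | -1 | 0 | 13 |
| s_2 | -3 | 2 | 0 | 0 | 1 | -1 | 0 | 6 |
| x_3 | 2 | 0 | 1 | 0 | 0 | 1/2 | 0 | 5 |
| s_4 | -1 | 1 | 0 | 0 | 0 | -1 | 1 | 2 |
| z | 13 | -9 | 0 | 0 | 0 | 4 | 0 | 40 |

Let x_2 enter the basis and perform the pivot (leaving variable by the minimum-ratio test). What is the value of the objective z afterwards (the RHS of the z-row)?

58

Ratio test on column x_2 — row 1: 13/3 = 13/3; row 2: 6/2 = 3; row 3: entry 0 ≤ 0; row 4: 2/1 = 2. Minimum is 2 at row 4 (s_4 leaves); pivot element 1.
Pivot on row 4; the z-row RHS becomes 40 − (-9)·2 = 58.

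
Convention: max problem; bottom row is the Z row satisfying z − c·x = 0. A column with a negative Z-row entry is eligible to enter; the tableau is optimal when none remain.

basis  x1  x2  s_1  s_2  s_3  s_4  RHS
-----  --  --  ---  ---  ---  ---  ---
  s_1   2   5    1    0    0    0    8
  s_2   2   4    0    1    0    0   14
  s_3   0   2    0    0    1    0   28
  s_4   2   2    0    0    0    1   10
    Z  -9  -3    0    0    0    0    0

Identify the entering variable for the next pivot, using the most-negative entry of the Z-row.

x1

Negative Z-row entries: x1: -9, x2: -3.
The most negative is -9 in column x1, so x1 enters.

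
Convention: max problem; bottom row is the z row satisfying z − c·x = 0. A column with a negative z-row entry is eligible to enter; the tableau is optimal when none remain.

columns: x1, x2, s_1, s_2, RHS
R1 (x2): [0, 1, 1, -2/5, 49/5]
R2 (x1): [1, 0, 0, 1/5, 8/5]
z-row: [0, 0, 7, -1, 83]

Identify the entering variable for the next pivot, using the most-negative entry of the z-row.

s_2

Negative z-row entries: s_2: -1.
The most negative is -1 in column s_2, so s_2 enters.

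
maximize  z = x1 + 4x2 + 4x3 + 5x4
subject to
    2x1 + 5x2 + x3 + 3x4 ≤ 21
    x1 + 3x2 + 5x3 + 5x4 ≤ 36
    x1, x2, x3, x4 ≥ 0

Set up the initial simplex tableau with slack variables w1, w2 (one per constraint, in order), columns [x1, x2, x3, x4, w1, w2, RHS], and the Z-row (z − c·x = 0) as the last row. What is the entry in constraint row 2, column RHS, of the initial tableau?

The RHS of constraint 2 is b_2 = 36.

36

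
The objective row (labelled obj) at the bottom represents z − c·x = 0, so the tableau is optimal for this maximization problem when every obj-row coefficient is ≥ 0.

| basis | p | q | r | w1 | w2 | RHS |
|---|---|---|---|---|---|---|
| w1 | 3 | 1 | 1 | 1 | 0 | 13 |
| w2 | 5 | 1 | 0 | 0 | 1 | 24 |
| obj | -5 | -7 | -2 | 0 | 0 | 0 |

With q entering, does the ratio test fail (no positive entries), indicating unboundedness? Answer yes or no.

Column q has positive entries in row(s) 1, 2, so the ratio test bounds it — not unbounded.

no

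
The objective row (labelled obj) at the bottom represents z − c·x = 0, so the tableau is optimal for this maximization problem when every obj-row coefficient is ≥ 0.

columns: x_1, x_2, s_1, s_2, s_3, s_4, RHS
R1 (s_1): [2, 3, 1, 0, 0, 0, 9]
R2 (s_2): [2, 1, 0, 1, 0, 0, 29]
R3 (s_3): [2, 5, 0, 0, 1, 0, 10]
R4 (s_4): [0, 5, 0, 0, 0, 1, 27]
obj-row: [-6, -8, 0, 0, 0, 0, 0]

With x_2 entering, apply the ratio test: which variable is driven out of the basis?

s_3

Column x_2 entries and ratios — s_1: 9/3 = 3; s_2: 29/1 = 29; s_3: 10/5 = 2; s_4: 27/5 = 27/5.
Smallest ratio is 2 in the row of s_3, so s_3 leaves.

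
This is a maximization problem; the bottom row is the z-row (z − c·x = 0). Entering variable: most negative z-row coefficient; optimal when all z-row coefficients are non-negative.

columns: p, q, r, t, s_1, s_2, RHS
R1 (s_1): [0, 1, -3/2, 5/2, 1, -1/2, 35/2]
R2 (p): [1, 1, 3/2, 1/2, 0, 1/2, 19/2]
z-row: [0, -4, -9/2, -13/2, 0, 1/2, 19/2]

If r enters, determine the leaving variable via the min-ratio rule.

Column r entries and ratios — s_1: -3/2 ≤ 0, skip; p: (19/2)/(3/2) = 19/3.
Smallest ratio is 19/3 in the row of p, so p leaves.

p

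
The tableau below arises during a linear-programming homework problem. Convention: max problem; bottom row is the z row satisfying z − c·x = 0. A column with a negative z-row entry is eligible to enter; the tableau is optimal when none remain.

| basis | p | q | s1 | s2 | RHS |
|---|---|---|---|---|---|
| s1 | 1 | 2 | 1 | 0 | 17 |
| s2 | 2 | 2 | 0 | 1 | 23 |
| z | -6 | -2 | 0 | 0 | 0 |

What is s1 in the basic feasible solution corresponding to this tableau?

s1 is basic (row 1); its value is the RHS of that row, 17.

17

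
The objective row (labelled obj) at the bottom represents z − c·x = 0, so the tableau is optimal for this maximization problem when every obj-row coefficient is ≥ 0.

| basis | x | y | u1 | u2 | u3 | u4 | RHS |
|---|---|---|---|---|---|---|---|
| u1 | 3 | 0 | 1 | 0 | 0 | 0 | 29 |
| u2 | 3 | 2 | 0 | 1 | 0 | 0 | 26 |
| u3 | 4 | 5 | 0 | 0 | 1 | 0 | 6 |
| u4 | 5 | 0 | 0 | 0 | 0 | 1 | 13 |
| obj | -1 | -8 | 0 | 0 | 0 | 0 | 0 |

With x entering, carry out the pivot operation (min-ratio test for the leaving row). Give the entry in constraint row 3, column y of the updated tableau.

5/4

Ratio test on column x — row 1: 29/3 = 29/3; row 2: 26/3 = 26/3; row 3: 6/4 = 3/2; row 4: 13/5 = 13/5. Minimum is 3/2 at row 3 (u3 leaves); pivot element 4.
Divide row 3 by 4; eliminate column x from the other rows.
In the new row 3, the y entry is the old entry divided by the pivot: 5/4 = 5/4.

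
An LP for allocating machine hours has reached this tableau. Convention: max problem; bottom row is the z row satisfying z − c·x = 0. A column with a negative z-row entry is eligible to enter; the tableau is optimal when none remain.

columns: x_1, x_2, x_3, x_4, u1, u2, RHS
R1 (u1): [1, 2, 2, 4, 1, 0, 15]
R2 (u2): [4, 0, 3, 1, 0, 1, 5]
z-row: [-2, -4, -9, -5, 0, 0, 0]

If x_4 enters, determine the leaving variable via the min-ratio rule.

u1

Column x_4 entries and ratios — u1: 15/4 = 15/4; u2: 5/1 = 5.
Smallest ratio is 15/4 in the row of u1, so u1 leaves.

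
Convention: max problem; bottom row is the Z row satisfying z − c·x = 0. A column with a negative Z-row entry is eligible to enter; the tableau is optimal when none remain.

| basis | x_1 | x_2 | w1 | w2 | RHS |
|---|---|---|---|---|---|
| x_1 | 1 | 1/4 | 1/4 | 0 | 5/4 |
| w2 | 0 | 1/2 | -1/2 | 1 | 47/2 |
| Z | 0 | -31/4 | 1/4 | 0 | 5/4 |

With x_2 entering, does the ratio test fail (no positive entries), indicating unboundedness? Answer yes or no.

no

Column x_2 has positive entries in row(s) 1, 2, so the ratio test bounds it — not unbounded.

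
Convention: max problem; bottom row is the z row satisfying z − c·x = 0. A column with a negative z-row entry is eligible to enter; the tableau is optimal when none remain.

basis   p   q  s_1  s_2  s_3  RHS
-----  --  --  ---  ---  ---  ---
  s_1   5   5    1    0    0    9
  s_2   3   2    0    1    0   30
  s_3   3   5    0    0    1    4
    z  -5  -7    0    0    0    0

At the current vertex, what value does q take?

q is not in the basis, so in the current basic feasible solution q = 0.

0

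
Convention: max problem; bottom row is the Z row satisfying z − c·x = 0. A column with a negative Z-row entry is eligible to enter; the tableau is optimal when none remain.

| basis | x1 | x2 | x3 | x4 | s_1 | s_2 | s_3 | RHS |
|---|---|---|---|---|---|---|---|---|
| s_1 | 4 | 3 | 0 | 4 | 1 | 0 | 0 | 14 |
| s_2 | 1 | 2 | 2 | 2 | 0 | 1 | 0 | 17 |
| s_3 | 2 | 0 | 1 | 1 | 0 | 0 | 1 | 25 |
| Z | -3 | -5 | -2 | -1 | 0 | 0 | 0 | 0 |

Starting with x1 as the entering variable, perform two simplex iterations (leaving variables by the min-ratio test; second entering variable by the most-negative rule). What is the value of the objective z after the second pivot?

Ratio test on column x1 — row 1: 14/4 = 7/2; row 2: 17/1 = 17; row 3: 25/2 = 25/2. Minimum is 7/2 at row 1 (s_1 leaves); pivot element 4.
Pivot on row 1; the Z-row RHS becomes 0 − (-3)·(7/2) = 21/2.
Next entering variable (most negative Z-row entry -11/4): x2.
Ratio test on column x2 — row 1: (7/2)/(3/4) = 14/3; row 2: (27/2)/(5/4) = 54/5; row 3: entry -3/2 ≤ 0. Minimum is 14/3 at row 1 (x1 leaves); pivot element 3/4.
After the second pivot the Z-row RHS is 21/2 − (-11/4)·(14/3) = 70/3.

70/3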